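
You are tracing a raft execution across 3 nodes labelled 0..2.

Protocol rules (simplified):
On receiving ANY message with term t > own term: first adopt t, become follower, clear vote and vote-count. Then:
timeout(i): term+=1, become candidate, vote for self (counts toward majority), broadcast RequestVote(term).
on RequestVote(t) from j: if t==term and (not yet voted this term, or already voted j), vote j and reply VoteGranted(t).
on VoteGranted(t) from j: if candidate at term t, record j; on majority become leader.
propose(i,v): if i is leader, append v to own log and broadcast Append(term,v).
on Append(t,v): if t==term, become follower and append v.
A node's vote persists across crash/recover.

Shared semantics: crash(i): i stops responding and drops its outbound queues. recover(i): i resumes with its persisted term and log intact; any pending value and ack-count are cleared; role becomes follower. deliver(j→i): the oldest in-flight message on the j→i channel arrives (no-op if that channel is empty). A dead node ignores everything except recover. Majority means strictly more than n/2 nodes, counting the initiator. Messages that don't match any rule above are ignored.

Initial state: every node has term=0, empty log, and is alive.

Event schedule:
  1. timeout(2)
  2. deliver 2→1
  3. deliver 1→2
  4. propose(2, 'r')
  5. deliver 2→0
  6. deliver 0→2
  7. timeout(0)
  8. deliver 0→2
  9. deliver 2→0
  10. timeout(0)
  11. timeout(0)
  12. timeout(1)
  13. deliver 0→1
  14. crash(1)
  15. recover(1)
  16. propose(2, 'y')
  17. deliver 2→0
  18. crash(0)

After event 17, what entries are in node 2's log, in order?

r

e1 timeout(2): 2[cand,t=1,-]
e2 deliver 2→1: 1[foll,t=1,-]
e3 deliver 1→2: 2[lead,t=1,-]
e4 propose(2,'r'): 2[lead,t=1,r]
e5 deliver 2→0: 0[foll,t=1,-]
e6 deliver 0→2: ·
e7 timeout(0): 0[cand,t=2,-]
e8 deliver 0→2: 2[foll,t=2,r]
e9 deliver 2→0: ·
e10 timeout(0): 0[cand,t=3,-]
e11 timeout(0): 0[cand,t=4,-]
e12 timeout(1): 1[cand,t=2,-]
e13 deliver 0→1: ·
e14 crash(1): 1[✗cand,t=2,-]
e15 recover(1): 1[foll,t=2,-]
e16 propose(2,'y'): ·
e17 deliver 2→0: ·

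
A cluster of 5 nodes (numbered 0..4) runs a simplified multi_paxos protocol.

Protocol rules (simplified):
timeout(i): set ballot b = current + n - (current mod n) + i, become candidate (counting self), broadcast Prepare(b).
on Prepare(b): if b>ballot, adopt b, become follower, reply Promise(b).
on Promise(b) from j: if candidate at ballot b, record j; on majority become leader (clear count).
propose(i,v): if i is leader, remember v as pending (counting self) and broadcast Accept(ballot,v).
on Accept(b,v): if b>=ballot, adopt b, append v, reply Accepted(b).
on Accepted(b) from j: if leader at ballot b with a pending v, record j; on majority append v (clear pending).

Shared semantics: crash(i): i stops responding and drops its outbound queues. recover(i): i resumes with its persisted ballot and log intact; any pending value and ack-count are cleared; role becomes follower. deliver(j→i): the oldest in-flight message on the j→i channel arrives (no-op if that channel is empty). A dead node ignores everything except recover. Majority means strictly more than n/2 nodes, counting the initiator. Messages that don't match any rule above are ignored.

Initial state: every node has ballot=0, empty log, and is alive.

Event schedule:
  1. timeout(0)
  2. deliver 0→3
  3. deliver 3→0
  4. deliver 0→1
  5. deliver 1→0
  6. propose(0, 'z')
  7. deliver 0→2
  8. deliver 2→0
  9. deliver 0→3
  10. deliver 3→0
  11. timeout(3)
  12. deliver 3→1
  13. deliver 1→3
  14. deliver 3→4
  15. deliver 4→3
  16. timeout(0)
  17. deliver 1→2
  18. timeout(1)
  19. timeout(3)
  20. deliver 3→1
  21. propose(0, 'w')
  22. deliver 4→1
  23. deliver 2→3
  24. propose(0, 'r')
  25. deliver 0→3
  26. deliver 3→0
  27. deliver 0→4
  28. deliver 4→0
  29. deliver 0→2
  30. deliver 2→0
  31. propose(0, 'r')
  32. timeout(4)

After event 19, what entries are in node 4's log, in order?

empty

[1] timeout(0) → N0(cand b5 [-])
[2] deliver 0→3 → N3(foll b5 [-])
[3] deliver 3→0 → ∅
[4] deliver 0→1 → N1(foll b5 [-])
[5] deliver 1→0 → N0(lead b5 [-])
[6] propose(0,'z') → ∅
[7] deliver 0→2 → N2(foll b5 [-])
[8] deliver 2→0 → ∅
[9] deliver 0→3 → N3(foll b5 [z])
[10] deliver 3→0 → ∅
[11] timeout(3) → N3(cand b13 [z])
[12] deliver 3→1 → N1(foll b13 [-])
[13] deliver 1→3 → ∅
[14] deliver 3→4 → N4(foll b13 [-])
[15] deliver 4→3 → N3(lead b13 [z])
[16] timeout(0) → N0(cand b10 [-])
[17] deliver 1→2 → ∅
[18] timeout(1) → N1(cand b16 [-])
[19] timeout(3) → N3(cand b18 [z])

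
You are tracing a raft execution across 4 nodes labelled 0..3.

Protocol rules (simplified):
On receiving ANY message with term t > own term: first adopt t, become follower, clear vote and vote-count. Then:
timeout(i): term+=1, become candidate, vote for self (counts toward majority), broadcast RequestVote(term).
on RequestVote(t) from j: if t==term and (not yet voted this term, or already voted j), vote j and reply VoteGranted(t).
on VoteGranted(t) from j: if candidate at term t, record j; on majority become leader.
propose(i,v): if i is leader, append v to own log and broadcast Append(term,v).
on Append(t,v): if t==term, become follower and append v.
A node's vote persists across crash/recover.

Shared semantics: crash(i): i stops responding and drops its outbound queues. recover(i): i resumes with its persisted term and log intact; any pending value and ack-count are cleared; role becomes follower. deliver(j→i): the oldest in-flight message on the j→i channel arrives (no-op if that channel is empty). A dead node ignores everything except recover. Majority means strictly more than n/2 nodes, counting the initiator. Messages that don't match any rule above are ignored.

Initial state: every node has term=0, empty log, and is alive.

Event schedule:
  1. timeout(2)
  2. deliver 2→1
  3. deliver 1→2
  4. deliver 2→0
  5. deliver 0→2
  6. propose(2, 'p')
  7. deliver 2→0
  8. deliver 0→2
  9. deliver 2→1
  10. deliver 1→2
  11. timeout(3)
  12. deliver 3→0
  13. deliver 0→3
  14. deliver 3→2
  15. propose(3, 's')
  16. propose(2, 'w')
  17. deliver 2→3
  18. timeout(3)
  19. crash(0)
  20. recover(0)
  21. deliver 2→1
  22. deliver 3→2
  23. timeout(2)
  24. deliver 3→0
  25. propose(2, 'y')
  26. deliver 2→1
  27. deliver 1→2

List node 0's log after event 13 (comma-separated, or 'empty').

after 1 — timeout(2): n2:cand/t1/[-]
after 2 — deliver 2→1: n1:foll/t1/[-]
after 3 — deliver 1→2: ·
after 4 — deliver 2→0: n0:foll/t1/[-]
after 5 — deliver 0→2: n2:lead/t1/[-]
after 6 — propose(2,'p'): n2:lead/t1/[p]
after 7 — deliver 2→0: n0:foll/t1/[p]
after 8 — deliver 0→2: ·
after 9 — deliver 2→1: n1:foll/t1/[p]
after 10 — deliver 1→2: ·
after 11 — timeout(3): n3:cand/t1/[-]
after 12 — deliver 3→0: ·
after 13 — deliver 0→3: ·

p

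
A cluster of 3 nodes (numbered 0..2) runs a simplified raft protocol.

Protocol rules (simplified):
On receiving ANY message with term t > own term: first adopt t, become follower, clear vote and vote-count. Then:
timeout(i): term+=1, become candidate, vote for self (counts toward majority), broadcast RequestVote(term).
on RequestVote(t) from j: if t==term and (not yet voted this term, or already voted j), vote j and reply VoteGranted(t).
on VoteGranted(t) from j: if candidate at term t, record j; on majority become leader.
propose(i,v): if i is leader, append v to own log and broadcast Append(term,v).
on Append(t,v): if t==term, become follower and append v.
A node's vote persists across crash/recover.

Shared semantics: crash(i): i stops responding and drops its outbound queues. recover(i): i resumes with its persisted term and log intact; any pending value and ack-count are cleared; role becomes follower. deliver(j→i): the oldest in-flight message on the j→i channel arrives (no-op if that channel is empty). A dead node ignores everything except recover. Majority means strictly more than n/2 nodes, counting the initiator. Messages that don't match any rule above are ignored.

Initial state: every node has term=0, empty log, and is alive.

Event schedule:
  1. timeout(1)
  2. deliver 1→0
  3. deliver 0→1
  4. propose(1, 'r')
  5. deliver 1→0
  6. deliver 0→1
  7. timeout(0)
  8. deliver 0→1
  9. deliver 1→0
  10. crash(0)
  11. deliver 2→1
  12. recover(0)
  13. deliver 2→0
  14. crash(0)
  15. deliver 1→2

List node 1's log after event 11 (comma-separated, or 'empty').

step 1 timeout(1): 1={cand,t=1,log=-}
step 2 deliver 1→0: 0={foll,t=1,log=-}
step 3 deliver 0→1: 1={lead,t=1,log=-}
step 4 propose(1,'r'): 1={lead,t=1,log=r}
step 5 deliver 1→0: 0={foll,t=1,log=r}
step 6 deliver 0→1: —
step 7 timeout(0): 0={cand,t=2,log=r}
step 8 deliver 0→1: 1={foll,t=2,log=r}
step 9 deliver 1→0: 0={lead,t=2,log=r}
step 10 crash(0): 0={✗lead,t=2,log=r}
step 11 deliver 2→1: —

r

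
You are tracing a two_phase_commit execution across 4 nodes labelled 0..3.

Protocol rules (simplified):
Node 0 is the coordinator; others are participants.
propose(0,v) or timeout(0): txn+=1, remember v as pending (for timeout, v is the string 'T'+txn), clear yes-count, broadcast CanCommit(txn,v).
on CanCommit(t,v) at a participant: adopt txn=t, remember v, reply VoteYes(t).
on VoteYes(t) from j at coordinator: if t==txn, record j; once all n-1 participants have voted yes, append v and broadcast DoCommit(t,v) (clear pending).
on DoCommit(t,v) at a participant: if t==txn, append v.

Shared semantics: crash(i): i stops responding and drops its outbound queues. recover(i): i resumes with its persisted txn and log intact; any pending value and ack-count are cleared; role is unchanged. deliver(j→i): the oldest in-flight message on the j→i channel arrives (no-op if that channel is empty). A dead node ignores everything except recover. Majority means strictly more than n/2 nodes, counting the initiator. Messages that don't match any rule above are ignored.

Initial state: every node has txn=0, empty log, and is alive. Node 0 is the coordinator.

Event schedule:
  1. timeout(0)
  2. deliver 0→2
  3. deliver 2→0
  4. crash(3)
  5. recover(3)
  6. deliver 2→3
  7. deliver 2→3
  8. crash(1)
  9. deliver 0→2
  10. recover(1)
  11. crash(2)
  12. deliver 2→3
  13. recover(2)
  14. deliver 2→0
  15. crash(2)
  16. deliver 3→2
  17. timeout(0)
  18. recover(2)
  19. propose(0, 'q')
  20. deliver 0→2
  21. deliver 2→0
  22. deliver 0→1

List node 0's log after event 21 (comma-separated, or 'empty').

empty

[1] timeout(0) → N0(coor t1 [-])
[2] deliver 0→2 → N2(part t1 [-])
[3] deliver 2→0 → ∅
[4] crash(3) → N3(✗part t0 [-])
[5] recover(3) → N3(part t0 [-])
[6] deliver 2→3 → ∅
[7] deliver 2→3 → ∅
[8] crash(1) → N1(✗part t0 [-])
[9] deliver 0→2 → ∅
[10] recover(1) → N1(part t0 [-])
[11] crash(2) → N2(✗part t1 [-])
[12] deliver 2→3 → ∅
[13] recover(2) → N2(part t1 [-])
[14] deliver 2→0 → ∅
[15] crash(2) → N2(✗part t1 [-])
[16] deliver 3→2 → ∅
[17] timeout(0) → N0(coor t2 [-])
[18] recover(2) → N2(part t1 [-])
[19] propose(0,'q') → N0(coor t3 [-])
[20] deliver 0→2 → N2(part t2 [-])
[21] deliver 2→0 → ∅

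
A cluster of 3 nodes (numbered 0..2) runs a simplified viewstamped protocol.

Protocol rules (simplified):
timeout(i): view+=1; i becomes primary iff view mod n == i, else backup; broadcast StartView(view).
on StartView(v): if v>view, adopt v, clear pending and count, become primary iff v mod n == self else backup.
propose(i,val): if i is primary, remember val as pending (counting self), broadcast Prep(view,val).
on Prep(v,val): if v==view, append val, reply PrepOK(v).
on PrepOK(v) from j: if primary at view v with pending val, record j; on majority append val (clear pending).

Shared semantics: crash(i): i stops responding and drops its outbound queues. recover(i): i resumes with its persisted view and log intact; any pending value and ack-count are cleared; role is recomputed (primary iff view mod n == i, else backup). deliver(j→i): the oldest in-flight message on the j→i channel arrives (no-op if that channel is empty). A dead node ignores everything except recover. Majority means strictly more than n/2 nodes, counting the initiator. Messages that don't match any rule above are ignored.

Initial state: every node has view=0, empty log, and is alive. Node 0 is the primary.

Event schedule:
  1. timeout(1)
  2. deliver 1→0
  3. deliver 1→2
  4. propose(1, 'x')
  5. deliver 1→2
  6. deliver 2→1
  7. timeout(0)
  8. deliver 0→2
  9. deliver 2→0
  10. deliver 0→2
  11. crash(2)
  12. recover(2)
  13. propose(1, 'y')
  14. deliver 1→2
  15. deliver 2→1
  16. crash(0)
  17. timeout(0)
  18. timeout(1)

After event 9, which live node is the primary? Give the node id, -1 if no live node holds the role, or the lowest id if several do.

1

after 1 — timeout(1): n1:prim/v1/[-]
after 2 — deliver 1→0: n0:back/v1/[-]
after 3 — deliver 1→2: n2:back/v1/[-]
after 4 — propose(1,'x'): ·
after 5 — deliver 1→2: n2:back/v1/[x]
after 6 — deliver 2→1: n1:prim/v1/[x]
after 7 — timeout(0): n0:back/v2/[-]
after 8 — deliver 0→2: n2:prim/v2/[x]
after 9 — deliver 2→0: ·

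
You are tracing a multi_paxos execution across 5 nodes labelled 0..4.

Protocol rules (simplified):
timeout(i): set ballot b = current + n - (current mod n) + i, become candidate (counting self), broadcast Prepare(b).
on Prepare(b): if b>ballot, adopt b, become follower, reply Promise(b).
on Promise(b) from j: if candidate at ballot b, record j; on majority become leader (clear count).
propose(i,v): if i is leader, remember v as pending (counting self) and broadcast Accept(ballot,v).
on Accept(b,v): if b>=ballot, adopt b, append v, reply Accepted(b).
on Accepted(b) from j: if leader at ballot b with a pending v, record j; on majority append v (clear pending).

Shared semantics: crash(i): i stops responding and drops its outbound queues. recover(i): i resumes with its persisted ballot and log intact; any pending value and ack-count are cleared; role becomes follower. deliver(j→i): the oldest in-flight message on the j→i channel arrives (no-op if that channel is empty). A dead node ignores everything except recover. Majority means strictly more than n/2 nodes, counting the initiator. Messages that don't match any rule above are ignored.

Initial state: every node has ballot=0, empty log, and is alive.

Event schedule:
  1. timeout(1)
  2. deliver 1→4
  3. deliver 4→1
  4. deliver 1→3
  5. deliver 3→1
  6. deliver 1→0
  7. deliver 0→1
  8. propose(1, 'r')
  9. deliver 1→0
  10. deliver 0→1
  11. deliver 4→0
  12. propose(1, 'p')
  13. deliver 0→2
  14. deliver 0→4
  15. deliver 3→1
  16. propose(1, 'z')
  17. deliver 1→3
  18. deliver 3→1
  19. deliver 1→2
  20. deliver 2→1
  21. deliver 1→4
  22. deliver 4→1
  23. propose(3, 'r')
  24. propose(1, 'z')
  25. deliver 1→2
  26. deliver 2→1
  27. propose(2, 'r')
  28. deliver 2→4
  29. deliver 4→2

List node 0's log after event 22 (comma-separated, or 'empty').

after 1 — timeout(1): n1:cand/b6/[-]
after 2 — deliver 1→4: n4:foll/b6/[-]
after 3 — deliver 4→1: ·
after 4 — deliver 1→3: n3:foll/b6/[-]
after 5 — deliver 3→1: n1:lead/b6/[-]
after 6 — deliver 1→0: n0:foll/b6/[-]
after 7 — deliver 0→1: ·
after 8 — propose(1,'r'): ·
after 9 — deliver 1→0: n0:foll/b6/[r]
after 10 — deliver 0→1: ·
after 11 — deliver 4→0: ·
after 12 — propose(1,'p'): ·
after 13 — deliver 0→2: ·
after 14 — deliver 0→4: ·
after 15 — deliver 3→1: ·
after 16 — propose(1,'z'): ·
after 17 — deliver 1→3: n3:foll/b6/[r]
after 18 — deliver 3→1: ·
after 19 — deliver 1→2: n2:foll/b6/[-]
after 20 — deliver 2→1: ·
after 21 — deliver 1→4: n4:foll/b6/[r]
after 22 — deliver 4→1: n1:lead/b6/[z]

r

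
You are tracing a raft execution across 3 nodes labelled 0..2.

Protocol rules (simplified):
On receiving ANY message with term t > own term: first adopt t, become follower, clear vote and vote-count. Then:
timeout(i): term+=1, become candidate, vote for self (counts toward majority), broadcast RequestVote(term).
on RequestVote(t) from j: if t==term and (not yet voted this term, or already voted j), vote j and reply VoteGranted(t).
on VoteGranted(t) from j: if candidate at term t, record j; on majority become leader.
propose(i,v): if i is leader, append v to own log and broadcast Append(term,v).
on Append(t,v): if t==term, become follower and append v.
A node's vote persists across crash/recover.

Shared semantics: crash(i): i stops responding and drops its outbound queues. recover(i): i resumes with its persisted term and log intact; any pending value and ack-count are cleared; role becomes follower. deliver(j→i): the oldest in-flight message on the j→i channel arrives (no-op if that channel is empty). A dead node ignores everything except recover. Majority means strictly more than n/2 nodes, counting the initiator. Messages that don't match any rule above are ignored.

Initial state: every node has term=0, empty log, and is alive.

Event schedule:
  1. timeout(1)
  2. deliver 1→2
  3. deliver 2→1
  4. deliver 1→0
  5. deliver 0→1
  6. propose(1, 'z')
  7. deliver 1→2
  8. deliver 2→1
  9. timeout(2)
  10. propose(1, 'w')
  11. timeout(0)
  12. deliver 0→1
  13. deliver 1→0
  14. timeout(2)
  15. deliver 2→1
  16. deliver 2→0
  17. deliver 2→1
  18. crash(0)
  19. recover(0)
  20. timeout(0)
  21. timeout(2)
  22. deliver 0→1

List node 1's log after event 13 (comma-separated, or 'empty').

1. timeout(1):  <1:cand t1 ->
2. deliver 1→2:  <2:foll t1 ->
3. deliver 2→1:  <1:lead t1 ->
4. deliver 1→0:  <0:foll t1 ->
5. deliver 0→1:  nop
6. propose(1,'z'):  <1:lead t1 z>
7. deliver 1→2:  <2:foll t1 z>
8. deliver 2→1:  nop
9. timeout(2):  <2:cand t2 z>
10. propose(1,'w'):  <1:lead t1 z,w>
11. timeout(0):  <0:cand t2 ->
12. deliver 0→1:  <1:foll t2 z,w>
13. deliver 1→0:  nop

z,w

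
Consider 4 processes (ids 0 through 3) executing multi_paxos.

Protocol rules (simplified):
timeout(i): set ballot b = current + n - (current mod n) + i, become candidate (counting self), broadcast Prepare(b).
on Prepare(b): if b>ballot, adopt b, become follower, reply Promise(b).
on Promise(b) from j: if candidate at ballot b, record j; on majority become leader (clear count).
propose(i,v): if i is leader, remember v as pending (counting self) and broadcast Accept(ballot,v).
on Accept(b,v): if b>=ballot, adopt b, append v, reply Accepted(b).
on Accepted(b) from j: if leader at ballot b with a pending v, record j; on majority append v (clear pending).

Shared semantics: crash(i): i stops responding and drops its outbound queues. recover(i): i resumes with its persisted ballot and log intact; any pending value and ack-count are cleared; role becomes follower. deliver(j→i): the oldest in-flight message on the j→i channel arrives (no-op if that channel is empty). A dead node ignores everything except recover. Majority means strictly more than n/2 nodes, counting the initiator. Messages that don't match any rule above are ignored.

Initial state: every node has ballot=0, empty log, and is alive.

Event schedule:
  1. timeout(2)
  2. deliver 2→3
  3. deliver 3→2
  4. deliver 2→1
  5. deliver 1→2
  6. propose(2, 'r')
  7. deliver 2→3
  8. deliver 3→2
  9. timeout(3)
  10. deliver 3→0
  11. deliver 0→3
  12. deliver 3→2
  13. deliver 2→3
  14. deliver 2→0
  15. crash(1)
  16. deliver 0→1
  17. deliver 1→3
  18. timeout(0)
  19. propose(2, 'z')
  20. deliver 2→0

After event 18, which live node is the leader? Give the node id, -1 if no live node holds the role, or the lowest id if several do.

after 1 — timeout(2): n2:cand/b6/[-]
after 2 — deliver 2→3: n3:foll/b6/[-]
after 3 — deliver 3→2: ·
after 4 — deliver 2→1: n1:foll/b6/[-]
after 5 — deliver 1→2: n2:lead/b6/[-]
after 6 — propose(2,'r'): ·
after 7 — deliver 2→3: n3:foll/b6/[r]
after 8 — deliver 3→2: ·
after 9 — timeout(3): n3:cand/b11/[r]
after 10 — deliver 3→0: n0:foll/b11/[-]
after 11 — deliver 0→3: ·
after 12 — deliver 3→2: n2:foll/b11/[-]
after 13 — deliver 2→3: n3:lead/b11/[r]
after 14 — deliver 2→0: ·
after 15 — crash(1): n1:✗foll/b6/[-]
after 16 — deliver 0→1: ·
after 17 — deliver 1→3: ·
after 18 — timeout(0): n0:cand/b12/[-]

3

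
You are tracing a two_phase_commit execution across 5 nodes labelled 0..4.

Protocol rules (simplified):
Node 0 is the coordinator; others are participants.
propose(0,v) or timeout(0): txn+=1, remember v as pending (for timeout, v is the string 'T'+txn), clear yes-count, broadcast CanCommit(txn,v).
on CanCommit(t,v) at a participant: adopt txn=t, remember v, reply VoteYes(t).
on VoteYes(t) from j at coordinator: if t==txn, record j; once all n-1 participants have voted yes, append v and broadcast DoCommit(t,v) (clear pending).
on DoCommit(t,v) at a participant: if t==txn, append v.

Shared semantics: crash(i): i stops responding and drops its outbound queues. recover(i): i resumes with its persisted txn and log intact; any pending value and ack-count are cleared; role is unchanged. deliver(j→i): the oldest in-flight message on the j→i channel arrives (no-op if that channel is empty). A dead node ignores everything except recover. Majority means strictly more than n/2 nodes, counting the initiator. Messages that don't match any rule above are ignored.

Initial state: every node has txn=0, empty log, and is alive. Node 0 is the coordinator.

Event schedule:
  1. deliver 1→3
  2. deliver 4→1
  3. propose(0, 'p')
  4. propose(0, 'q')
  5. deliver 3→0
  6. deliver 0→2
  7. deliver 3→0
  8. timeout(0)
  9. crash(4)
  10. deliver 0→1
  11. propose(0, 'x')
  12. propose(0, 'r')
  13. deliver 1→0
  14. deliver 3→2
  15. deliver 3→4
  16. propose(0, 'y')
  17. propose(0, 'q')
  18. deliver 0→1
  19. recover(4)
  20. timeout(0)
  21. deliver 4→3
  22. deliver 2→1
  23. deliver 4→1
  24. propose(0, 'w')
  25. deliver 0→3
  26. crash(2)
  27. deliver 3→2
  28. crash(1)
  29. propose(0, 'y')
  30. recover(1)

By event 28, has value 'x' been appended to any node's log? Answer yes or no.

after 1 — deliver 1→3: ·
after 2 — deliver 4→1: ·
after 3 — propose(0,'p'): n0:coor/t1/[-]
after 4 — propose(0,'q'): n0:coor/t2/[-]
after 5 — deliver 3→0: ·
after 6 — deliver 0→2: n2:part/t1/[-]
after 7 — deliver 3→0: ·
after 8 — timeout(0): n0:coor/t3/[-]
after 9 — crash(4): n4:✗part/t0/[-]
after 10 — deliver 0→1: n1:part/t1/[-]
after 11 — propose(0,'x'): n0:coor/t4/[-]
after 12 — propose(0,'r'): n0:coor/t5/[-]
after 13 — deliver 1→0: ·
after 14 — deliver 3→2: ·
after 15 — deliver 3→4: ·
after 16 — propose(0,'y'): n0:coor/t6/[-]
after 17 — propose(0,'q'): n0:coor/t7/[-]
after 18 — deliver 0→1: n1:part/t2/[-]
after 19 — recover(4): n4:part/t0/[-]
after 20 — timeout(0): n0:coor/t8/[-]
after 21 — deliver 4→3: ·
after 22 — deliver 2→1: ·
after 23 — deliver 4→1: ·
after 24 — propose(0,'w'): n0:coor/t9/[-]
after 25 — deliver 0→3: n3:part/t1/[-]
after 26 — crash(2): n2:✗part/t1/[-]
after 27 — deliver 3→2: ·
after 28 — crash(1): n1:✗part/t2/[-]

no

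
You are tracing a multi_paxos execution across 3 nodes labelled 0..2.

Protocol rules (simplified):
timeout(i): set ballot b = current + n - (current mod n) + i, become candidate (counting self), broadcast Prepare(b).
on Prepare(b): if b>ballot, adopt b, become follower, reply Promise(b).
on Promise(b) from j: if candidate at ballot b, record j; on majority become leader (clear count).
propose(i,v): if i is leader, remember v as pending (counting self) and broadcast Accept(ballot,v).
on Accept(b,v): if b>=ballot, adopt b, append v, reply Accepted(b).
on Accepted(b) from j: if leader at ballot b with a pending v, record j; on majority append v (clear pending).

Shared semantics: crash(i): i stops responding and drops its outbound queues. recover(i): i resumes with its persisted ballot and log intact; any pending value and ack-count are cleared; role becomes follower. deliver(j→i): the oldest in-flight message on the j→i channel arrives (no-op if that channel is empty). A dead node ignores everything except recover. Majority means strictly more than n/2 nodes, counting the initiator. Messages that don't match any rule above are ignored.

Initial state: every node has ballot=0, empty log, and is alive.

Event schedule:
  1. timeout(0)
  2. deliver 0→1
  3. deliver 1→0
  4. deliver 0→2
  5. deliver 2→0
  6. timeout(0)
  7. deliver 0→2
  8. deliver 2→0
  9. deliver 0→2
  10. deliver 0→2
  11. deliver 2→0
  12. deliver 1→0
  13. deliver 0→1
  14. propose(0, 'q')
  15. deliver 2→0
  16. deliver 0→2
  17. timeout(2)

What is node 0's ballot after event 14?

6

e1 timeout(0): 0[cand,b=3,-]
e2 deliver 0→1: 1[foll,b=3,-]
e3 deliver 1→0: 0[lead,b=3,-]
e4 deliver 0→2: 2[foll,b=3,-]
e5 deliver 2→0: ·
e6 timeout(0): 0[cand,b=6,-]
e7 deliver 0→2: 2[foll,b=6,-]
e8 deliver 2→0: 0[lead,b=6,-]
e9 deliver 0→2: ·
e10 deliver 0→2: ·
e11 deliver 2→0: ·
e12 deliver 1→0: ·
e13 deliver 0→1: 1[foll,b=6,-]
e14 propose(0,'q'): ·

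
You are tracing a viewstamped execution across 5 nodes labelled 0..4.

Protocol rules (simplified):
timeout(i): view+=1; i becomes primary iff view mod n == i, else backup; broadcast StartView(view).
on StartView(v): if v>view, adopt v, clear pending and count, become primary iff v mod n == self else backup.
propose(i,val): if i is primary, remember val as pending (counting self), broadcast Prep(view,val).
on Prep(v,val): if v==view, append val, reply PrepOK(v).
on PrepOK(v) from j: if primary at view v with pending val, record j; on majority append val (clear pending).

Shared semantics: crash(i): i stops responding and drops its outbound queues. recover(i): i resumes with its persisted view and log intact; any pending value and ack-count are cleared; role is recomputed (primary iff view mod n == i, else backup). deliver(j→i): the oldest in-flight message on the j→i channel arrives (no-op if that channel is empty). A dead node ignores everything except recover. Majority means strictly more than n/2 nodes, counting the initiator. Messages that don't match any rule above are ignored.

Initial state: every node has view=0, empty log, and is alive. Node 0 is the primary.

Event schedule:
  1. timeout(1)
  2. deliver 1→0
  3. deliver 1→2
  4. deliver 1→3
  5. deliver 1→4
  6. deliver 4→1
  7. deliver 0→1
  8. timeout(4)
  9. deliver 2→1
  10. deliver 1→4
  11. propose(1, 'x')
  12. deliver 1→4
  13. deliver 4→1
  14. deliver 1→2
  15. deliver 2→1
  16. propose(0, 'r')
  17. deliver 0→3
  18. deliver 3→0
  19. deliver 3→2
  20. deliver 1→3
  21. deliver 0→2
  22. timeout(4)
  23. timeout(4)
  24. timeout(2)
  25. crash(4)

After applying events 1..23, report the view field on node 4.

step 1 timeout(1): 1={prim,v=1,log=-}
step 2 deliver 1→0: 0={back,v=1,log=-}
step 3 deliver 1→2: 2={back,v=1,log=-}
step 4 deliver 1→3: 3={back,v=1,log=-}
step 5 deliver 1→4: 4={back,v=1,log=-}
step 6 deliver 4→1: —
step 7 deliver 0→1: —
step 8 timeout(4): 4={back,v=2,log=-}
step 9 deliver 2→1: —
step 10 deliver 1→4: —
step 11 propose(1,'x'): —
step 12 deliver 1→4: —
step 13 deliver 4→1: 1={back,v=2,log=-}
step 14 deliver 1→2: 2={back,v=1,log=x}
step 15 deliver 2→1: —
step 16 propose(0,'r'): —
step 17 deliver 0→3: —
step 18 deliver 3→0: —
step 19 deliver 3→2: —
step 20 deliver 1→3: 3={back,v=1,log=x}
step 21 deliver 0→2: —
step 22 timeout(4): 4={back,v=3,log=-}
step 23 timeout(4): 4={prim,v=4,log=-}

4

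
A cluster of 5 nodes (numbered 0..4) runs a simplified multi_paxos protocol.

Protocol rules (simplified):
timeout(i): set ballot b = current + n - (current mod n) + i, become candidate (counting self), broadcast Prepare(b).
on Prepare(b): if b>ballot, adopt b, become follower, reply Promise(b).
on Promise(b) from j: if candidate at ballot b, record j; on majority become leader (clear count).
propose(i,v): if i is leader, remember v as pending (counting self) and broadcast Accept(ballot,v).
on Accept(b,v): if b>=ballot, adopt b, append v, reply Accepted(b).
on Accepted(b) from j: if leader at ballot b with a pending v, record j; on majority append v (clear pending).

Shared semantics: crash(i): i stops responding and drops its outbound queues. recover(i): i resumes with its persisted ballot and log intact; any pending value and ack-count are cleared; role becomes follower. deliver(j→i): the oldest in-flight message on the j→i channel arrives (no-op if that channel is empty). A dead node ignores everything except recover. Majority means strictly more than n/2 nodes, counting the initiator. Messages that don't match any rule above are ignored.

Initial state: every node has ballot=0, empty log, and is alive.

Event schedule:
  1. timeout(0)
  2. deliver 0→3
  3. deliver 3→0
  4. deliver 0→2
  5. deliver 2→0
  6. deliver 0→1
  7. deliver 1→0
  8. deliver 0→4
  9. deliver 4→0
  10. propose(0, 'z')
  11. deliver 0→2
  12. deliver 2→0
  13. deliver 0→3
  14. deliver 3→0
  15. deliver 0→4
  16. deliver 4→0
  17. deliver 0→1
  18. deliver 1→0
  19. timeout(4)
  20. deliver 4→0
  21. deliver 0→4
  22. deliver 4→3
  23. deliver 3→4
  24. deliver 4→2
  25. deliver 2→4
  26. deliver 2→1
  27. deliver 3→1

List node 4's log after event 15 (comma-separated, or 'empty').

z

[1] timeout(0) → N0(cand b5 [-])
[2] deliver 0→3 → N3(foll b5 [-])
[3] deliver 3→0 → ∅
[4] deliver 0→2 → N2(foll b5 [-])
[5] deliver 2→0 → N0(lead b5 [-])
[6] deliver 0→1 → N1(foll b5 [-])
[7] deliver 1→0 → ∅
[8] deliver 0→4 → N4(foll b5 [-])
[9] deliver 4→0 → ∅
[10] propose(0,'z') → ∅
[11] deliver 0→2 → N2(foll b5 [z])
[12] deliver 2→0 → ∅
[13] deliver 0→3 → N3(foll b5 [z])
[14] deliver 3→0 → N0(lead b5 [z])
[15] deliver 0→4 → N4(foll b5 [z])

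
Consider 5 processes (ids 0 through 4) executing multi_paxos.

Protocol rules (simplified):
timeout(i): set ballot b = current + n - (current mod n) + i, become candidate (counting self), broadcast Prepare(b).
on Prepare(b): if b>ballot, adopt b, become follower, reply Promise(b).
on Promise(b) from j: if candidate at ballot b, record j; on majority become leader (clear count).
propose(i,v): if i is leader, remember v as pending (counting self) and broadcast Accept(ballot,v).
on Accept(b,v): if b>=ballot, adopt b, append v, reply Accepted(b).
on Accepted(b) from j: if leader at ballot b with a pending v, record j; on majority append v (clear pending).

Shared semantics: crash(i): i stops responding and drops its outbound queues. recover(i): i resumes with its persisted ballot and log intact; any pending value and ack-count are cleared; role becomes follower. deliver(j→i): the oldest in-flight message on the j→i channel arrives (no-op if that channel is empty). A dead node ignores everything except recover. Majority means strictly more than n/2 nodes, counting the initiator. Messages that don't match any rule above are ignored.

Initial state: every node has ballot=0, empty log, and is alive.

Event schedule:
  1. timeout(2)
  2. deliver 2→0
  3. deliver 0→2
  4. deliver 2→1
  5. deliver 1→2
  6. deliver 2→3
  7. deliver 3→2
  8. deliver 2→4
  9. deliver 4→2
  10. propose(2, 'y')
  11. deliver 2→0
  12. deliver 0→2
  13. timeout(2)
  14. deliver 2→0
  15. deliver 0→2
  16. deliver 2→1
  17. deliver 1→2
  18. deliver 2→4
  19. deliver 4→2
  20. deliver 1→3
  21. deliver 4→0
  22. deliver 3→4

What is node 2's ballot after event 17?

12

step 1 timeout(2): 2={cand,b=7,log=-}
step 2 deliver 2→0: 0={foll,b=7,log=-}
step 3 deliver 0→2: —
step 4 deliver 2→1: 1={foll,b=7,log=-}
step 5 deliver 1→2: 2={lead,b=7,log=-}
step 6 deliver 2→3: 3={foll,b=7,log=-}
step 7 deliver 3→2: —
step 8 deliver 2→4: 4={foll,b=7,log=-}
step 9 deliver 4→2: —
step 10 propose(2,'y'): —
step 11 deliver 2→0: 0={foll,b=7,log=y}
step 12 deliver 0→2: —
step 13 timeout(2): 2={cand,b=12,log=-}
step 14 deliver 2→0: 0={foll,b=12,log=y}
step 15 deliver 0→2: —
step 16 deliver 2→1: 1={foll,b=7,log=y}
step 17 deliver 1→2: —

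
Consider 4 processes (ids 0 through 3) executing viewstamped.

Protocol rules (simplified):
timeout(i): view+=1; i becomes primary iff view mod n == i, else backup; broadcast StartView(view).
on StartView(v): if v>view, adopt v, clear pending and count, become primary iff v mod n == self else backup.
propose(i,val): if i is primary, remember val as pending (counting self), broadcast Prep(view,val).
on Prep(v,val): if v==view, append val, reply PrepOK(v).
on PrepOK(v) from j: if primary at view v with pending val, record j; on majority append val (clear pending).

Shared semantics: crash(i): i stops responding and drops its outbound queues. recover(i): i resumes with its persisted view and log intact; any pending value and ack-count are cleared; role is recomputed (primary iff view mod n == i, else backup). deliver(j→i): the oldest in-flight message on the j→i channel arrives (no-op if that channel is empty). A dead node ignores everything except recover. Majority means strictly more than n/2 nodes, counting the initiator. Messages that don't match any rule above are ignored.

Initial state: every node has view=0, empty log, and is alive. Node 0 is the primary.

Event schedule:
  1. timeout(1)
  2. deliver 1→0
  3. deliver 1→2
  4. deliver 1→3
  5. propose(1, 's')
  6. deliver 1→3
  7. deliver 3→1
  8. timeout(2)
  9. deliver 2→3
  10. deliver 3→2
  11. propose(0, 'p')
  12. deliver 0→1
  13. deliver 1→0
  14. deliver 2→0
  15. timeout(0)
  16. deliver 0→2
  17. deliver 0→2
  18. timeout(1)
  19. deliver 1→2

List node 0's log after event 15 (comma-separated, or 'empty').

1. timeout(1):  <1:prim v1 ->
2. deliver 1→0:  <0:back v1 ->
3. deliver 1→2:  <2:back v1 ->
4. deliver 1→3:  <3:back v1 ->
5. propose(1,'s'):  nop
6. deliver 1→3:  <3:back v1 s>
7. deliver 3→1:  nop
8. timeout(2):  <2:prim v2 ->
9. deliver 2→3:  <3:back v2 s>
10. deliver 3→2:  nop
11. propose(0,'p'):  nop
12. deliver 0→1:  nop
13. deliver 1→0:  <0:back v1 s>
14. deliver 2→0:  <0:back v2 s>
15. timeout(0):  <0:back v3 s>

s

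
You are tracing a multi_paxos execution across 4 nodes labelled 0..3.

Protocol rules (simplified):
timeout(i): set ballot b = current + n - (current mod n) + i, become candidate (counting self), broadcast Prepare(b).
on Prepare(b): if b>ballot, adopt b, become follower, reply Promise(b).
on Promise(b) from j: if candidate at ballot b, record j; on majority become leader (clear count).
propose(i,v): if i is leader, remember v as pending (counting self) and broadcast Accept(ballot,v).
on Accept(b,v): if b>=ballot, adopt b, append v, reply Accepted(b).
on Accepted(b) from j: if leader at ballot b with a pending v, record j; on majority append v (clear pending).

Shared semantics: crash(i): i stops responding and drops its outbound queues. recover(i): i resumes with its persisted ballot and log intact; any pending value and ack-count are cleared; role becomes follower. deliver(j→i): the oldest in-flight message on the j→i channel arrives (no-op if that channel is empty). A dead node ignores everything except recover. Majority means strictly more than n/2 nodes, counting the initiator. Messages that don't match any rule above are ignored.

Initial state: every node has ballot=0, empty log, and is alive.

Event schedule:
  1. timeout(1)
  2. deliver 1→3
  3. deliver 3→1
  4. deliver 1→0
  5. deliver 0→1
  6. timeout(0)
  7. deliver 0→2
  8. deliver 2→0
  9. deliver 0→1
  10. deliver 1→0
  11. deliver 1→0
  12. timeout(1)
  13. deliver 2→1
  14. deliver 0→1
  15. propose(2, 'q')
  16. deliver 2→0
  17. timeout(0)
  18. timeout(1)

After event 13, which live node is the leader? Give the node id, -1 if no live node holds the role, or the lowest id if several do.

0

[1] timeout(1) → N1(cand b5 [-])
[2] deliver 1→3 → N3(foll b5 [-])
[3] deliver 3→1 → ∅
[4] deliver 1→0 → N0(foll b5 [-])
[5] deliver 0→1 → N1(lead b5 [-])
[6] timeout(0) → N0(cand b8 [-])
[7] deliver 0→2 → N2(foll b8 [-])
[8] deliver 2→0 → ∅
[9] deliver 0→1 → N1(foll b8 [-])
[10] deliver 1→0 → N0(lead b8 [-])
[11] deliver 1→0 → ∅
[12] timeout(1) → N1(cand b13 [-])
[13] deliver 2→1 → ∅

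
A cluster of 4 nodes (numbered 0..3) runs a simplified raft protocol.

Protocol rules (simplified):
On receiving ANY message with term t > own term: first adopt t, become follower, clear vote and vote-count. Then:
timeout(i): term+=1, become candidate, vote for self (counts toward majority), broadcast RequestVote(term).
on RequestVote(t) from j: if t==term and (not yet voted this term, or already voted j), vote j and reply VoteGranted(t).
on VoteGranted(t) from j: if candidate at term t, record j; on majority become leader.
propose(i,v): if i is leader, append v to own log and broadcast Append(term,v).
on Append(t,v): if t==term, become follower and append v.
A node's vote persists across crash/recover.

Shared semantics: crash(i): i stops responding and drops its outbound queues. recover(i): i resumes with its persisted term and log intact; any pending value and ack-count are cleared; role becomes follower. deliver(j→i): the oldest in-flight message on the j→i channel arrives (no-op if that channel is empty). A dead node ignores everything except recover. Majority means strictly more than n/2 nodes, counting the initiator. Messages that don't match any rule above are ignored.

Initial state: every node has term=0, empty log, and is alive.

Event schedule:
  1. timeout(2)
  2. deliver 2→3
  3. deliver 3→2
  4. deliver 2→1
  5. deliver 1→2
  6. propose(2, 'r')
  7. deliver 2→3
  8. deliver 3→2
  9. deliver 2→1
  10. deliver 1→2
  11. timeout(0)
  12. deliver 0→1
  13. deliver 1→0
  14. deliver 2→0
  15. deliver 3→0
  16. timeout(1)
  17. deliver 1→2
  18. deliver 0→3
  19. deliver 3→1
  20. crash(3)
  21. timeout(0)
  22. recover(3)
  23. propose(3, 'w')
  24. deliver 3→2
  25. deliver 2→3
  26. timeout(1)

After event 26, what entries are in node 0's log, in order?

empty

1. timeout(2):  <2:cand t1 ->
2. deliver 2→3:  <3:foll t1 ->
3. deliver 3→2:  nop
4. deliver 2→1:  <1:foll t1 ->
5. deliver 1→2:  <2:lead t1 ->
6. propose(2,'r'):  <2:lead t1 r>
7. deliver 2→3:  <3:foll t1 r>
8. deliver 3→2:  nop
9. deliver 2→1:  <1:foll t1 r>
10. deliver 1→2:  nop
11. timeout(0):  <0:cand t1 ->
12. deliver 0→1:  nop
13. deliver 1→0:  nop
14. deliver 2→0:  nop
15. deliver 3→0:  nop
16. timeout(1):  <1:cand t2 r>
17. deliver 1→2:  <2:foll t2 r>
18. deliver 0→3:  nop
19. deliver 3→1:  nop
20. crash(3):  <3:✗foll t1 r>
21. timeout(0):  <0:cand t2 ->
22. recover(3):  <3:foll t1 r>
23. propose(3,'w'):  nop
24. deliver 3→2:  nop
25. deliver 2→3:  nop
26. timeout(1):  <1:cand t3 r>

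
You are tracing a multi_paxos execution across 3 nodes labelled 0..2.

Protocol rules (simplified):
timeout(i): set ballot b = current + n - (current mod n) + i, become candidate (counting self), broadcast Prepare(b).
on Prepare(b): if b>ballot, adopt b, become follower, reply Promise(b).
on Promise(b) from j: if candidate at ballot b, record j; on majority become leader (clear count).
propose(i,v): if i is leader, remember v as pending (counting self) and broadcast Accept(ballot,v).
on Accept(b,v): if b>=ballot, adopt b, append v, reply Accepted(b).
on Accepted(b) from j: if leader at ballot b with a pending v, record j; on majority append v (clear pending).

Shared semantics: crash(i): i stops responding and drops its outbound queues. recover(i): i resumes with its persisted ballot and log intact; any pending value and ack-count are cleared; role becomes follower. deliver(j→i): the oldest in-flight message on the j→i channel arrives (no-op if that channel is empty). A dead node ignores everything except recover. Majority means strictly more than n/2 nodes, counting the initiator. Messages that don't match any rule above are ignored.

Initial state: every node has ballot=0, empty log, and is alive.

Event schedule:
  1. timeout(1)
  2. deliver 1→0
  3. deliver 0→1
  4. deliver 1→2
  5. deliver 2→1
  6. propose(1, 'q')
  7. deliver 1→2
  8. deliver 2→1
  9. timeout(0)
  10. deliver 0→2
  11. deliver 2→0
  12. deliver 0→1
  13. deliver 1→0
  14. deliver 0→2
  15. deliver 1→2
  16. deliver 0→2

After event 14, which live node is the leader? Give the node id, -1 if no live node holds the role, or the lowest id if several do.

e1 timeout(1): 1[cand,b=4,-]
e2 deliver 1→0: 0[foll,b=4,-]
e3 deliver 0→1: 1[lead,b=4,-]
e4 deliver 1→2: 2[foll,b=4,-]
e5 deliver 2→1: ·
e6 propose(1,'q'): ·
e7 deliver 1→2: 2[foll,b=4,q]
e8 deliver 2→1: 1[lead,b=4,q]
e9 timeout(0): 0[cand,b=6,-]
e10 deliver 0→2: 2[foll,b=6,q]
e11 deliver 2→0: 0[lead,b=6,-]
e12 deliver 0→1: 1[foll,b=6,q]
e13 deliver 1→0: ·
e14 deliver 0→2: ·

0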